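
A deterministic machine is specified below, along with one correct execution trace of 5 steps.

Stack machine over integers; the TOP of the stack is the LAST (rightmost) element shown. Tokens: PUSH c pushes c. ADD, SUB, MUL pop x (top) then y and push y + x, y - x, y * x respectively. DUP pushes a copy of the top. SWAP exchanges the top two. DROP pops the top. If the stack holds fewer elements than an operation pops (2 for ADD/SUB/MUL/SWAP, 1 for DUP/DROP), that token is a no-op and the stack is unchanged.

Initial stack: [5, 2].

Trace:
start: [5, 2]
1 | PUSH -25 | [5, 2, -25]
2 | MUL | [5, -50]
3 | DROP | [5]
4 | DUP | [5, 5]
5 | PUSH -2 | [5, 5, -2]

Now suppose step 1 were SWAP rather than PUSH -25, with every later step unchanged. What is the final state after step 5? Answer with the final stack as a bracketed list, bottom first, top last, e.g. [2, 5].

(re-executing from step 1 with the substitution; state before step 1: [5, 2])
1 | SWAP | [2, 5]
2 | MUL | [10]
3 | DROP | []
4 | DUP | []
5 | PUSH -2 | [-2]

[-2]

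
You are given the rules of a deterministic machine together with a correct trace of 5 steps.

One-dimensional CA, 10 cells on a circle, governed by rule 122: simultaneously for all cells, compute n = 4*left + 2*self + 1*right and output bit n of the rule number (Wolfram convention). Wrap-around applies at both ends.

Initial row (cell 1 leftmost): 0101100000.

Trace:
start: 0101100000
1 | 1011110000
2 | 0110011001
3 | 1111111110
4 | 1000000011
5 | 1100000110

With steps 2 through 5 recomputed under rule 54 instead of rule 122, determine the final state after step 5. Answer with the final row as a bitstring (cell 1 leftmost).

1000010011

(re-executing steps 2..5 under rule 54; state before step 2: 1011110000)
2 | 1100001001
3 | 0010011110
4 | 0111100001
5 | 1000010011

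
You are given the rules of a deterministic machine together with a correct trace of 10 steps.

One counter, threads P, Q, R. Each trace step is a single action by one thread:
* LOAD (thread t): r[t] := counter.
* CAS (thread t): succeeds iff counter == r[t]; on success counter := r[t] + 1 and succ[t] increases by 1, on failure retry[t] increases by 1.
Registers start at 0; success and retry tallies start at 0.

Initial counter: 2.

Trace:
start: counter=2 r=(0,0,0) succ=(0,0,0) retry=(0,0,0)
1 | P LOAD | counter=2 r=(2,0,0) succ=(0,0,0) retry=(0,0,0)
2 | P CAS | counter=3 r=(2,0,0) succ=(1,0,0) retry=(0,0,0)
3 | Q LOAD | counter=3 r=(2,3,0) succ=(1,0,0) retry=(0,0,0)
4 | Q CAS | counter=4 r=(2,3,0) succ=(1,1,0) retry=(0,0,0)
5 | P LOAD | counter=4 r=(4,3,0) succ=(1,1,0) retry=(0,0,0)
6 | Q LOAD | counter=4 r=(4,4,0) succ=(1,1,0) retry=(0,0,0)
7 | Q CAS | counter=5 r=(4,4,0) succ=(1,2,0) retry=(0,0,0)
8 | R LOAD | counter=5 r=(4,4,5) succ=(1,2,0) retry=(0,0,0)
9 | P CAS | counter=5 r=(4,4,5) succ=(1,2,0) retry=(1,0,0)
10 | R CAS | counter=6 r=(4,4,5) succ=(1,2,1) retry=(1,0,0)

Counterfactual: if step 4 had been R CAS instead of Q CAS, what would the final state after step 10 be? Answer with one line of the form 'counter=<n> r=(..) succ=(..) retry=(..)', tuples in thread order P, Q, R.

counter=5 r=(3,3,4) succ=(1,1,1) retry=(1,0,1)

(re-executing from step 4 with the substitution; state before step 4: counter=3 r=(2,3,0) succ=(1,0,0) retry=(0,0,0))
4 | R CAS | counter=3 r=(2,3,0) succ=(1,0,0) retry=(0,0,1)
5 | P LOAD | counter=3 r=(3,3,0) succ=(1,0,0) retry=(0,0,1)
6 | Q LOAD | counter=3 r=(3,3,0) succ=(1,0,0) retry=(0,0,1)
7 | Q CAS | counter=4 r=(3,3,0) succ=(1,1,0) retry=(0,0,1)
8 | R LOAD | counter=4 r=(3,3,4) succ=(1,1,0) retry=(0,0,1)
9 | P CAS | counter=4 r=(3,3,4) succ=(1,1,0) retry=(1,0,1)
10 | R CAS | counter=5 r=(3,3,4) succ=(1,1,1) retry=(1,0,1)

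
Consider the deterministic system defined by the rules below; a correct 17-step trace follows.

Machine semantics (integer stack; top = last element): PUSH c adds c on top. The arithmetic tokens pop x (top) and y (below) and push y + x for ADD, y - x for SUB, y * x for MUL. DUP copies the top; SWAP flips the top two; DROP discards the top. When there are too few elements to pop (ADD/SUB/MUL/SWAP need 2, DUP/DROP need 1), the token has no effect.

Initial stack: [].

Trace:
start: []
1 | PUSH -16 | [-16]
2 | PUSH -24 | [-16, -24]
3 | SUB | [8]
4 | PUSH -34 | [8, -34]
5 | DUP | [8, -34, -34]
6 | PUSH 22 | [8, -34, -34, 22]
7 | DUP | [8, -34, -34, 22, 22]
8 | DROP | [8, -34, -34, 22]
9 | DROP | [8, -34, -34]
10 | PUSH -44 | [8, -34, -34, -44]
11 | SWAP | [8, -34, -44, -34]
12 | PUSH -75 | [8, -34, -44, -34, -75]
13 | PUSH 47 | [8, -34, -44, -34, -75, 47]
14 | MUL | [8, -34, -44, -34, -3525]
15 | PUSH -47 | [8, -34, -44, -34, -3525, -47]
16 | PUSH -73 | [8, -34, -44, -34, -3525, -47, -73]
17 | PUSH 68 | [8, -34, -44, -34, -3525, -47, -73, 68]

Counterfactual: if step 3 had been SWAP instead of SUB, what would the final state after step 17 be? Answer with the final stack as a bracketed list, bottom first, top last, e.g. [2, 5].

[-24, -16, -34, -44, -34, -3525, -47, -73, 68]

(re-executing from step 3 with the substitution; state before step 3: [-16, -24])
3 | SWAP | [-24, -16]
4 | PUSH -34 | [-24, -16, -34]
5 | DUP | [-24, -16, -34, -34]
6 | PUSH 22 | [-24, -16, -34, -34, 22]
7 | DUP | [-24, -16, -34, -34, 22, 22]
8 | DROP | [-24, -16, -34, -34, 22]
9 | DROP | [-24, -16, -34, -34]
10 | PUSH -44 | [-24, -16, -34, -34, -44]
11 | SWAP | [-24, -16, -34, -44, -34]
12 | PUSH -75 | [-24, -16, -34, -44, -34, -75]
13 | PUSH 47 | [-24, -16, -34, -44, -34, -75, 47]
14 | MUL | [-24, -16, -34, -44, -34, -3525]
15 | PUSH -47 | [-24, -16, -34, -44, -34, -3525, -47]
16 | PUSH -73 | [-24, -16, -34, -44, -34, -3525, -47, -73]
17 | PUSH 68 | [-24, -16, -34, -44, -34, -3525, -47, -73, 68]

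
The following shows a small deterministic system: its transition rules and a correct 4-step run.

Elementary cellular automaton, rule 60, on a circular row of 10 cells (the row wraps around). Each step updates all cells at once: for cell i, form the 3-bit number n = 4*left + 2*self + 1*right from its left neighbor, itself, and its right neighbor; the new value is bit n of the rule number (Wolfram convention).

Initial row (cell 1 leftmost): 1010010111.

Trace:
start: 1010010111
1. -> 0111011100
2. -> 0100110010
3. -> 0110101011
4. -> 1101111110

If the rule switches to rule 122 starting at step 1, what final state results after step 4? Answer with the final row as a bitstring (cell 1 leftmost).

0000000000

(re-executing steps 1..4 under rule 122; state before step 1: 1010010111)
1. -> 1101101100
2. -> 1111111111
3. -> 0000000000
4. -> 0000000000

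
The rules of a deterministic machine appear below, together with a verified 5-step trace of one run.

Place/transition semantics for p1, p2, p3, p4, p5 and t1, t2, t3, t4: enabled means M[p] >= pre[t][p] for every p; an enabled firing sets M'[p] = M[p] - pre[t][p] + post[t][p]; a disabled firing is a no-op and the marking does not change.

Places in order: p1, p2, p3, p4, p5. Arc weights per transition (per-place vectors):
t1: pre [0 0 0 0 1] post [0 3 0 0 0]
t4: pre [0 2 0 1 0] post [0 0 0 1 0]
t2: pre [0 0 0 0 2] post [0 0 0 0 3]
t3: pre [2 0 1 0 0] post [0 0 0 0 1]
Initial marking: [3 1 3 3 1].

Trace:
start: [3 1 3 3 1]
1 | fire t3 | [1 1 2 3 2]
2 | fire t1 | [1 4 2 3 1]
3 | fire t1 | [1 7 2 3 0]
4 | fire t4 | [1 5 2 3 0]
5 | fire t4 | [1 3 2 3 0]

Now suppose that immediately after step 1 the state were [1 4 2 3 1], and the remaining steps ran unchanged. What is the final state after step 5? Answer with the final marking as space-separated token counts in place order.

1 3 2 3 0

state after step 1 := [1 4 2 3 1]
2 | fire t1 | [1 7 2 3 0]
3 | fire t1 | [1 7 2 3 0]
4 | fire t4 | [1 5 2 3 0]
5 | fire t4 | [1 3 2 3 0]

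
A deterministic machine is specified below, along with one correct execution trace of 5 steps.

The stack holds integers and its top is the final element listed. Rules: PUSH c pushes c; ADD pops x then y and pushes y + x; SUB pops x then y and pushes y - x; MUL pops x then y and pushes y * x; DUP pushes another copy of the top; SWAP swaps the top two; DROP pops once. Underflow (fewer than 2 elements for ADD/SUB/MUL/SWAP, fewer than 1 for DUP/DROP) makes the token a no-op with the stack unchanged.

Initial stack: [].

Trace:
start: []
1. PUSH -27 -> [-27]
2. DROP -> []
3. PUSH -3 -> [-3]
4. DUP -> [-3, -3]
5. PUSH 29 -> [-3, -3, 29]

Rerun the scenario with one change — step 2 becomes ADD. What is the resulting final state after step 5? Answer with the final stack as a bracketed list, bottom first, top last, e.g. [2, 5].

[-27, -3, -3, 29]

(re-executing from step 2 with the substitution; state before step 2: [-27])
2. ADD -> [-27]
3. PUSH -3 -> [-27, -3]
4. DUP -> [-27, -3, -3]
5. PUSH 29 -> [-27, -3, -3, 29]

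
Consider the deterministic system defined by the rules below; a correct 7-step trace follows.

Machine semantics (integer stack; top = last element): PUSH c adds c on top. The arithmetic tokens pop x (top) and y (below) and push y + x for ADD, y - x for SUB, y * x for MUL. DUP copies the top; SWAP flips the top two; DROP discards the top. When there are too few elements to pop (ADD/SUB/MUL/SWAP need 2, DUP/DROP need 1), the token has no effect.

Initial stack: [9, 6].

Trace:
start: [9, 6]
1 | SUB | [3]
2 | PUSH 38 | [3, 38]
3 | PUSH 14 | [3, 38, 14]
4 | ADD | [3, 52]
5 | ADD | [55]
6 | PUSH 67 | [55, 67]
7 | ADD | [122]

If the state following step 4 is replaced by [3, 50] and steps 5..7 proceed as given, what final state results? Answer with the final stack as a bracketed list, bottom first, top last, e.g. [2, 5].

state after step 4 := [3, 50]
5 | ADD | [53]
6 | PUSH 67 | [53, 67]
7 | ADD | [120]

[120]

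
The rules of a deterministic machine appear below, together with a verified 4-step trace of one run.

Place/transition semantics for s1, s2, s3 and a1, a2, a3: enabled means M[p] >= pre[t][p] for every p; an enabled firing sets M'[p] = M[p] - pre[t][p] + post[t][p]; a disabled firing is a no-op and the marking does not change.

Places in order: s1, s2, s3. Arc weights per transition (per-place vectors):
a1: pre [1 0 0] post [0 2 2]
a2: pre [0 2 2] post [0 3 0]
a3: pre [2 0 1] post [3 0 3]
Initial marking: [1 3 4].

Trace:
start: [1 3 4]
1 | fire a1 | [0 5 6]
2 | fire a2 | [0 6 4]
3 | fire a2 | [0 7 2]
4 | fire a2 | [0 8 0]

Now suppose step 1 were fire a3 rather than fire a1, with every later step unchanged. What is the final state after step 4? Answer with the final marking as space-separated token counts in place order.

1 5 0

(re-executing from step 1 with the substitution; state before step 1: [1 3 4])
1 | fire a3 | [1 3 4]
2 | fire a2 | [1 4 2]
3 | fire a2 | [1 5 0]
4 | fire a2 | [1 5 0]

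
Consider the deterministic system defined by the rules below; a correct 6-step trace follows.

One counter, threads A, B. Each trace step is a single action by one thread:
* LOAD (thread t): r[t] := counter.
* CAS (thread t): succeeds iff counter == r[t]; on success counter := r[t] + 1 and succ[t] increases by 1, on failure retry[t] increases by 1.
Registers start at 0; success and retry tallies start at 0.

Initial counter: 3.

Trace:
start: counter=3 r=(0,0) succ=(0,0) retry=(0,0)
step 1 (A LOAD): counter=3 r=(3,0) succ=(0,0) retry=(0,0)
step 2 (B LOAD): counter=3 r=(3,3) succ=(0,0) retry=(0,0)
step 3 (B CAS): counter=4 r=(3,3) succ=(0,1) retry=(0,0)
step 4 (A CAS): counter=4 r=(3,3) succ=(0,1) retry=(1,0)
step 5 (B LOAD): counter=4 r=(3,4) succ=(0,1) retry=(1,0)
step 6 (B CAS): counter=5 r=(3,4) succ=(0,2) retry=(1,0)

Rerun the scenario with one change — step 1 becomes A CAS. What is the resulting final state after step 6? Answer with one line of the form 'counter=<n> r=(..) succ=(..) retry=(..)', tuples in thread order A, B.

(re-executing from step 1 with the substitution; state before step 1: counter=3 r=(0,0) succ=(0,0) retry=(0,0))
step 1 (A CAS): counter=3 r=(0,0) succ=(0,0) retry=(1,0)
step 2 (B LOAD): counter=3 r=(0,3) succ=(0,0) retry=(1,0)
step 3 (B CAS): counter=4 r=(0,3) succ=(0,1) retry=(1,0)
step 4 (A CAS): counter=4 r=(0,3) succ=(0,1) retry=(2,0)
step 5 (B LOAD): counter=4 r=(0,4) succ=(0,1) retry=(2,0)
step 6 (B CAS): counter=5 r=(0,4) succ=(0,2) retry=(2,0)

counter=5 r=(0,4) succ=(0,2) retry=(2,0)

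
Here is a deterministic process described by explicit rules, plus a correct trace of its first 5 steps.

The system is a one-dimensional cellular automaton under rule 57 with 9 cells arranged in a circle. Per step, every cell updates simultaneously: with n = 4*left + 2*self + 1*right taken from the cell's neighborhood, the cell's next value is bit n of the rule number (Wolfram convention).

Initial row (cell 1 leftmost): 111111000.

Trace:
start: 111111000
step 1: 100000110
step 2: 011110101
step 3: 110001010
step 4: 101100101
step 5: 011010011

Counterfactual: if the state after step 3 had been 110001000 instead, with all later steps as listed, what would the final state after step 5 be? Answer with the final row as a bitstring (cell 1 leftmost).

011010101

state after step 3 := 110001000
step 4: 101100110
step 5: 011010101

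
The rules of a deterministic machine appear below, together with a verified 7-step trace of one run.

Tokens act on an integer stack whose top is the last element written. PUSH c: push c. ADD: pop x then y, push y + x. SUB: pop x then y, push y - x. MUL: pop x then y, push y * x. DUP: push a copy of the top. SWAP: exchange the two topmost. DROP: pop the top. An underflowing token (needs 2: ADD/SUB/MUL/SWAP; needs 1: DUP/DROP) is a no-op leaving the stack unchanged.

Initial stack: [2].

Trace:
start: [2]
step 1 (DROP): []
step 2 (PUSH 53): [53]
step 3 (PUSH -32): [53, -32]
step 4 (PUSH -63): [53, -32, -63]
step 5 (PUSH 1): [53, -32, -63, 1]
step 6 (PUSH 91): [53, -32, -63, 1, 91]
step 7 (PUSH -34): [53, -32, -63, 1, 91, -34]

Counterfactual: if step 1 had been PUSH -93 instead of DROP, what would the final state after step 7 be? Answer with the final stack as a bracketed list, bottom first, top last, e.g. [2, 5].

(re-executing from step 1 with the substitution; state before step 1: [2])
step 1 (PUSH -93): [2, -93]
step 2 (PUSH 53): [2, -93, 53]
step 3 (PUSH -32): [2, -93, 53, -32]
step 4 (PUSH -63): [2, -93, 53, -32, -63]
step 5 (PUSH 1): [2, -93, 53, -32, -63, 1]
step 6 (PUSH 91): [2, -93, 53, -32, -63, 1, 91]
step 7 (PUSH -34): [2, -93, 53, -32, -63, 1, 91, -34]

[2, -93, 53, -32, -63, 1, 91, -34]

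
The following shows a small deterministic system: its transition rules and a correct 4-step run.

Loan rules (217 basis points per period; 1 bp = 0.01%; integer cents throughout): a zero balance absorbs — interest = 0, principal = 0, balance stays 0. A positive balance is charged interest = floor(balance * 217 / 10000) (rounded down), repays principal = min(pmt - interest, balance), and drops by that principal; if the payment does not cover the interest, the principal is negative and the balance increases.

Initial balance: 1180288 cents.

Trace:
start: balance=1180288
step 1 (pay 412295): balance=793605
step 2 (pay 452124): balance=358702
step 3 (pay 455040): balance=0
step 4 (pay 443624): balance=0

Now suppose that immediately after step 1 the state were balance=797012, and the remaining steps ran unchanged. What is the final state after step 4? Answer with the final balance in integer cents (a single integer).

state after step 1 := balance=797012
step 2 (pay 452124): balance=362183
step 3 (pay 455040): balance=0
step 4 (pay 443624): balance=0

0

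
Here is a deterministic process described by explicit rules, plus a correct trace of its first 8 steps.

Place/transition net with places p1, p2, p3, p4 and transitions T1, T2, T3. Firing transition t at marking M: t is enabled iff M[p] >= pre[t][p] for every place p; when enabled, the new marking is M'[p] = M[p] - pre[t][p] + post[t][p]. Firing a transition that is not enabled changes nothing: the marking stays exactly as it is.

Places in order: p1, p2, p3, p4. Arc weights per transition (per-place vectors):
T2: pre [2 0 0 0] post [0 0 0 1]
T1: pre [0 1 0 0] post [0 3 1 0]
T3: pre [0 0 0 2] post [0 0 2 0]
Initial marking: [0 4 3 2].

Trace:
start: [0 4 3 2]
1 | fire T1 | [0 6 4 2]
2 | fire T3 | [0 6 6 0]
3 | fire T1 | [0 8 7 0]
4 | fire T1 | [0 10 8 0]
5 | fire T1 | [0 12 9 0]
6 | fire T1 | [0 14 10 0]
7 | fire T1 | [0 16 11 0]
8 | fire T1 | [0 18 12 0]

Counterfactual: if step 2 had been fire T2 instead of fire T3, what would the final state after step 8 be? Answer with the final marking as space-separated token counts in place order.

0 18 10 2

(re-executing from step 2 with the substitution; state before step 2: [0 6 4 2])
2 | fire T2 | [0 6 4 2]
3 | fire T1 | [0 8 5 2]
4 | fire T1 | [0 10 6 2]
5 | fire T1 | [0 12 7 2]
6 | fire T1 | [0 14 8 2]
7 | fire T1 | [0 16 9 2]
8 | fire T1 | [0 18 10 2]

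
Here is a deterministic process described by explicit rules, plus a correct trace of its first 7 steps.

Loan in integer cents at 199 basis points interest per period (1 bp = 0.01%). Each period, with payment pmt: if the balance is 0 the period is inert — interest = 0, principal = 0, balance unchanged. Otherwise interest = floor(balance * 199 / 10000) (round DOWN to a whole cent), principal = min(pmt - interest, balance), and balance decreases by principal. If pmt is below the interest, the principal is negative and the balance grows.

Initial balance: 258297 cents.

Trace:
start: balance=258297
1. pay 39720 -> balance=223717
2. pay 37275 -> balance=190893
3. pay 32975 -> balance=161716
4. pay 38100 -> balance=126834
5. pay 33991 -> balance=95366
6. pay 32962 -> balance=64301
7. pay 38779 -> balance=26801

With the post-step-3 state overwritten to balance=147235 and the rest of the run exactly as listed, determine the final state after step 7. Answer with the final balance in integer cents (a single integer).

state after step 3 := balance=147235
4. pay 38100 -> balance=112064
5. pay 33991 -> balance=80303
6. pay 32962 -> balance=48939
7. pay 38779 -> balance=11133

11133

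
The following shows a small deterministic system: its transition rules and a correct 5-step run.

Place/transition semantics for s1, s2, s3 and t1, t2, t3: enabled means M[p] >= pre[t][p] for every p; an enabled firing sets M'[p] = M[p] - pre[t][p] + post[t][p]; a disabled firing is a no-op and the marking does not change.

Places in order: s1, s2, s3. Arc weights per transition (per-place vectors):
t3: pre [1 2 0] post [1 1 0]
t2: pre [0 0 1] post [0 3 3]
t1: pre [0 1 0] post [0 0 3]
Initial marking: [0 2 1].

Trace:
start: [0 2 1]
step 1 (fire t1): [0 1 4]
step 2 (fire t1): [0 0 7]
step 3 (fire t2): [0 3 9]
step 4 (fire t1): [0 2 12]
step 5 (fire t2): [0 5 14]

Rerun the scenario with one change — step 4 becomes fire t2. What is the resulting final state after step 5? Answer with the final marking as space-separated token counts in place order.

0 9 13

(re-executing from step 4 with the substitution; state before step 4: [0 3 9])
step 4 (fire t2): [0 6 11]
step 5 (fire t2): [0 9 13]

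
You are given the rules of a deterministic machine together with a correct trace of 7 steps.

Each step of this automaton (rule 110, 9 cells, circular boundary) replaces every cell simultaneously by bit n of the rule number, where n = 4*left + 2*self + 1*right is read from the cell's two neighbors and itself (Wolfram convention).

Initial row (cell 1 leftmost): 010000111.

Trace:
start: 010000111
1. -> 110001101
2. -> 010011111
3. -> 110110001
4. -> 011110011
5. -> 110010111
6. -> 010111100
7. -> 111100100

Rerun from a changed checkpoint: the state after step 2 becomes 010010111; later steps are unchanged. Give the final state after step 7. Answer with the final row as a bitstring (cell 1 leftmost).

state after step 2 := 010010111
3. -> 110111101
4. -> 011100111
5. -> 110101101
6. -> 011111111
7. -> 110000001

110000001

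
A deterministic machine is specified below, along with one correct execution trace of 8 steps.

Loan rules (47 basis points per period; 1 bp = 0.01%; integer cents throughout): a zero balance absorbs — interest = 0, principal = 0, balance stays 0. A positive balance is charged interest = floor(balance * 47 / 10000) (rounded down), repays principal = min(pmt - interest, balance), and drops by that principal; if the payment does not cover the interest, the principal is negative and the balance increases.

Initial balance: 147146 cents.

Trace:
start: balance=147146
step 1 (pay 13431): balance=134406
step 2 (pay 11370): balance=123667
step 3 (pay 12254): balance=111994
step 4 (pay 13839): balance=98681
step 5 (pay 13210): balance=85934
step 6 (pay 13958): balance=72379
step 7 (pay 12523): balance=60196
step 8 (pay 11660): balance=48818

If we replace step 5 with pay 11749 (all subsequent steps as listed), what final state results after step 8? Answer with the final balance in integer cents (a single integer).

(re-executing from step 5 with the substitution; state before step 5: balance=98681)
step 5 (pay 11749): balance=87395
step 6 (pay 13958): balance=73847
step 7 (pay 12523): balance=61671
step 8 (pay 11660): balance=50300

50300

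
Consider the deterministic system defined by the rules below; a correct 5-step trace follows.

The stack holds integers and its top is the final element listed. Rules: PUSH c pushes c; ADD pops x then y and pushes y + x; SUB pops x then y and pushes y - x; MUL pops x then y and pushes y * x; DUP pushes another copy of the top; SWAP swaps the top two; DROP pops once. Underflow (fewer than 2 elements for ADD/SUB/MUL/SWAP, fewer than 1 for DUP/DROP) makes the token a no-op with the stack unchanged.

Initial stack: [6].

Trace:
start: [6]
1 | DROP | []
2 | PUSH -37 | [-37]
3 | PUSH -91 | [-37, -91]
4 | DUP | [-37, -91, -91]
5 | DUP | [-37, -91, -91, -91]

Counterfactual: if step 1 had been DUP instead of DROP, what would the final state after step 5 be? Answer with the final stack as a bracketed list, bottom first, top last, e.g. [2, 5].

[6, 6, -37, -91, -91, -91]

(re-executing from step 1 with the substitution; state before step 1: [6])
1 | DUP | [6, 6]
2 | PUSH -37 | [6, 6, -37]
3 | PUSH -91 | [6, 6, -37, -91]
4 | DUP | [6, 6, -37, -91, -91]
5 | DUP | [6, 6, -37, -91, -91, -91]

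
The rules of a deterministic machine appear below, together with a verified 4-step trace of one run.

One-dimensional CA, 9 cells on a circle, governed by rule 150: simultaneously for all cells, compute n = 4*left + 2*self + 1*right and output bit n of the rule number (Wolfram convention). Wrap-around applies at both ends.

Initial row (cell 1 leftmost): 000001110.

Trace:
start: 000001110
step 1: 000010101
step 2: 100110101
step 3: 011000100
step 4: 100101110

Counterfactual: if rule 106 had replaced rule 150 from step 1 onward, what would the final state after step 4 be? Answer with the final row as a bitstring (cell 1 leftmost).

011101000

(re-executing steps 1..4 under rule 106; state before step 1: 000001110)
step 1: 000011010
step 2: 000111100
step 3: 001100100
step 4: 011101000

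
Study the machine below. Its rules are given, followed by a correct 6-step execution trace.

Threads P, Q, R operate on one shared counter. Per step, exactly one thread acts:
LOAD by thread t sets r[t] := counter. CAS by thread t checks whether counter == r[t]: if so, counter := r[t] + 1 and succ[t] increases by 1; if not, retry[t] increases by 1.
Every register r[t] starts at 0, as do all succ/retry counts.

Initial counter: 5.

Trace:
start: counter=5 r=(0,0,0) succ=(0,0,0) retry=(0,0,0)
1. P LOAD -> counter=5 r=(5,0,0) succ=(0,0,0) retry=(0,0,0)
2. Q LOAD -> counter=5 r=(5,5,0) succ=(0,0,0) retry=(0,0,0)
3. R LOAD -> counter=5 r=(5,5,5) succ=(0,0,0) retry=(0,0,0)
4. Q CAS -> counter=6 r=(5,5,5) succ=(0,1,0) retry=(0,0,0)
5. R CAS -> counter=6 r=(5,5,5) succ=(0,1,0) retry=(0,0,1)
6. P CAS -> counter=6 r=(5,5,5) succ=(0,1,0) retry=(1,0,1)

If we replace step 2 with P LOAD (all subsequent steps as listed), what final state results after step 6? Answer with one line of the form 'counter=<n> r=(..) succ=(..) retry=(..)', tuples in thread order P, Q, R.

counter=6 r=(5,0,5) succ=(0,0,1) retry=(1,1,0)

(re-executing from step 2 with the substitution; state before step 2: counter=5 r=(5,0,0) succ=(0,0,0) retry=(0,0,0))
2. P LOAD -> counter=5 r=(5,0,0) succ=(0,0,0) retry=(0,0,0)
3. R LOAD -> counter=5 r=(5,0,5) succ=(0,0,0) retry=(0,0,0)
4. Q CAS -> counter=5 r=(5,0,5) succ=(0,0,0) retry=(0,1,0)
5. R CAS -> counter=6 r=(5,0,5) succ=(0,0,1) retry=(0,1,0)
6. P CAS -> counter=6 r=(5,0,5) succ=(0,0,1) retry=(1,1,0)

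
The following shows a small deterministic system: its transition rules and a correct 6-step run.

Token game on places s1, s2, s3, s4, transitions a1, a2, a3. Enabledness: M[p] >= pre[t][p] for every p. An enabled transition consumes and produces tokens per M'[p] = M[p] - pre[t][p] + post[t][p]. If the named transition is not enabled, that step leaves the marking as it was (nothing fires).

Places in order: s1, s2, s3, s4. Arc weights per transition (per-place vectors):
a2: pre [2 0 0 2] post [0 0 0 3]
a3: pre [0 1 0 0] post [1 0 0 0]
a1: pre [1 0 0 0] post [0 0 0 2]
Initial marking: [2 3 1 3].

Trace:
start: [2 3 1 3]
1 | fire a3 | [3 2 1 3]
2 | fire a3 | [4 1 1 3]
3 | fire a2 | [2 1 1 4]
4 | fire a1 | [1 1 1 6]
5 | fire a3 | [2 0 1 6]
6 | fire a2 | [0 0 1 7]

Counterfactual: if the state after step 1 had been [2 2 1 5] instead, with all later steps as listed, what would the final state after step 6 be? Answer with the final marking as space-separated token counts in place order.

1 0 1 8

state after step 1 := [2 2 1 5]
2 | fire a3 | [3 1 1 5]
3 | fire a2 | [1 1 1 6]
4 | fire a1 | [0 1 1 8]
5 | fire a3 | [1 0 1 8]
6 | fire a2 | [1 0 1 8]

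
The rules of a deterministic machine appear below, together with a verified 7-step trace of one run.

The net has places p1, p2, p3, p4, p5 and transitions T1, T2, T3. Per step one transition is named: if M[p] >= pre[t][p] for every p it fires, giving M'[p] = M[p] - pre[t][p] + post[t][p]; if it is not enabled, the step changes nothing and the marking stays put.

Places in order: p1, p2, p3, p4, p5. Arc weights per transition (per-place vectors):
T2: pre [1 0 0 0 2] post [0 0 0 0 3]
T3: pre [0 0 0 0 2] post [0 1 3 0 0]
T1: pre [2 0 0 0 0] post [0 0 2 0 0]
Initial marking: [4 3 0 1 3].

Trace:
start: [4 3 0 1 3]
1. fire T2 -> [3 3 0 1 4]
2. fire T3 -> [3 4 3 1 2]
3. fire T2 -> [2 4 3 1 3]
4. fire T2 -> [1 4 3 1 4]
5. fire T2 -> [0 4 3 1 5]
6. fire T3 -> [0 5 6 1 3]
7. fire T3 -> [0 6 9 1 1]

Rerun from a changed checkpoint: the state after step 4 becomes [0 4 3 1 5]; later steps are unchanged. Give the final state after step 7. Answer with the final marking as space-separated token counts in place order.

state after step 4 := [0 4 3 1 5]
5. fire T2 -> [0 4 3 1 5]
6. fire T3 -> [0 5 6 1 3]
7. fire T3 -> [0 6 9 1 1]

0 6 9 1 1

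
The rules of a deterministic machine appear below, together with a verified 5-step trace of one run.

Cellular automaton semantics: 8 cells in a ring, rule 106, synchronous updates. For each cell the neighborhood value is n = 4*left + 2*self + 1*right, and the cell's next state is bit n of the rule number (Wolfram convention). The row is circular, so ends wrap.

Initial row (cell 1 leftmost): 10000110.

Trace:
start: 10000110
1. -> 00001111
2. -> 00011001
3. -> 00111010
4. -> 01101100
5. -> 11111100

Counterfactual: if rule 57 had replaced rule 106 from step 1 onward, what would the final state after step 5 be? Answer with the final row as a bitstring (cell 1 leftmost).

10101010

(re-executing steps 1..5 under rule 57; state before step 1: 10000110)
1. -> 01110101
2. -> 11001010
3. -> 10100101
4. -> 01010011
5. -> 10101010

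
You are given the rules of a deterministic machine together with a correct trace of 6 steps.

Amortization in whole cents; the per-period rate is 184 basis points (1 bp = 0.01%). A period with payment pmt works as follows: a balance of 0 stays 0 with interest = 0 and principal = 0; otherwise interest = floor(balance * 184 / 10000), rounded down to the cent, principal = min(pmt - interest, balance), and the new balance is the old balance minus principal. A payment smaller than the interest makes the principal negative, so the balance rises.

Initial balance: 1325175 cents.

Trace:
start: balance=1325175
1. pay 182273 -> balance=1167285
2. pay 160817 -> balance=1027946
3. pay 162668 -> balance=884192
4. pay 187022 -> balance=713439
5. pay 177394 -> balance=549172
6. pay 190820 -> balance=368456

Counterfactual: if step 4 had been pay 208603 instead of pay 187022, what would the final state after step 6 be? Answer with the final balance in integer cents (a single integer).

(re-executing from step 4 with the substitution; state before step 4: balance=884192)
4. pay 208603 -> balance=691858
5. pay 177394 -> balance=527194
6. pay 190820 -> balance=346074

346074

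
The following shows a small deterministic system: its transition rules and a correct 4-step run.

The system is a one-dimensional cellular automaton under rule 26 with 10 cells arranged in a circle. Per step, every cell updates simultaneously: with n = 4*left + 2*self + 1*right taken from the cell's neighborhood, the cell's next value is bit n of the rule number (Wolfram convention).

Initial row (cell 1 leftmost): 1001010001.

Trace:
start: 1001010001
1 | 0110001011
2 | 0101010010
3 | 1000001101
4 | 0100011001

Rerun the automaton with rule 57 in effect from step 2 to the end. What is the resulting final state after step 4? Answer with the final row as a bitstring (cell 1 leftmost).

(re-executing steps 2..4 under rule 57; state before step 2: 0110001011)
2 | 1101100110
3 | 1011010101
4 | 0110101011

0110101011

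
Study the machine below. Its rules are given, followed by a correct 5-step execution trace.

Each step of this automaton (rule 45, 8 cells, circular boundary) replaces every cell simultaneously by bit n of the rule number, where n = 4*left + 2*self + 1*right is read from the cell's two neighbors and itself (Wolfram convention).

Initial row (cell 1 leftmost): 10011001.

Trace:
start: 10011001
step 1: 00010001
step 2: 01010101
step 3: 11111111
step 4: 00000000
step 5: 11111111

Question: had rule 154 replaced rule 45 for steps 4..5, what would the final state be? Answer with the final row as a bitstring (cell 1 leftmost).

(re-executing steps 4..5 under rule 154; state before step 4: 11111111)
step 4: 11111111
step 5: 11111111

11111111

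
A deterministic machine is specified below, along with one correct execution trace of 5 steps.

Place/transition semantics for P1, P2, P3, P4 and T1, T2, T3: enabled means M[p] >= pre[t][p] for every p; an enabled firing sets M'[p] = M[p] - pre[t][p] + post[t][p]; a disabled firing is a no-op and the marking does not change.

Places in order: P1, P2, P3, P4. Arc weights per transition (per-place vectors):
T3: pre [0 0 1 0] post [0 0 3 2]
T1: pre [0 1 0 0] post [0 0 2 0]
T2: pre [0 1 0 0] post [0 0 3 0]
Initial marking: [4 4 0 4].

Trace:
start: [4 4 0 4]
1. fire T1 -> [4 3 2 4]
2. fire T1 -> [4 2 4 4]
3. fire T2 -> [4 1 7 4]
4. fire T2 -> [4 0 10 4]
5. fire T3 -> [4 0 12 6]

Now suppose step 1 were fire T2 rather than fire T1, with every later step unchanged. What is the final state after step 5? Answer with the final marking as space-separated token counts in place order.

(re-executing from step 1 with the substitution; state before step 1: [4 4 0 4])
1. fire T2 -> [4 3 3 4]
2. fire T1 -> [4 2 5 4]
3. fire T2 -> [4 1 8 4]
4. fire T2 -> [4 0 11 4]
5. fire T3 -> [4 0 13 6]

4 0 13 6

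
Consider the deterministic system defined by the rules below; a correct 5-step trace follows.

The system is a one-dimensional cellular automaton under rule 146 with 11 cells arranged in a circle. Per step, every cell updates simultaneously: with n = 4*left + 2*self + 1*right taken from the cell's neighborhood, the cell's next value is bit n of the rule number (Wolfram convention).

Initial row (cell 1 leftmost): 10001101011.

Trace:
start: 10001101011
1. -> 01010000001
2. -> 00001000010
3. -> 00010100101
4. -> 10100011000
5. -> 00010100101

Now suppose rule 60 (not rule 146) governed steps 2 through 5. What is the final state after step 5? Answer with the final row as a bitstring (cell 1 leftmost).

01000101001

(re-executing steps 2..5 under rule 60; state before step 2: 01010000001)
2. -> 11111000001
3. -> 00000100001
4. -> 10000110001
5. -> 01000101001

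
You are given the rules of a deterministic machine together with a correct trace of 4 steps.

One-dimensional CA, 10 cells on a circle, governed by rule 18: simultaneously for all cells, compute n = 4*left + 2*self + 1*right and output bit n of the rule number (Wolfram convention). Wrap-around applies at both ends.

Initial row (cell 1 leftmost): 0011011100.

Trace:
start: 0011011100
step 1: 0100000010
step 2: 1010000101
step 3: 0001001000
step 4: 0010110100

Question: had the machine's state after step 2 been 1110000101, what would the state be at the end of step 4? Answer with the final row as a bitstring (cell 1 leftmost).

0010110100

state after step 2 := 1110000101
step 3: 0001001000
step 4: 0010110100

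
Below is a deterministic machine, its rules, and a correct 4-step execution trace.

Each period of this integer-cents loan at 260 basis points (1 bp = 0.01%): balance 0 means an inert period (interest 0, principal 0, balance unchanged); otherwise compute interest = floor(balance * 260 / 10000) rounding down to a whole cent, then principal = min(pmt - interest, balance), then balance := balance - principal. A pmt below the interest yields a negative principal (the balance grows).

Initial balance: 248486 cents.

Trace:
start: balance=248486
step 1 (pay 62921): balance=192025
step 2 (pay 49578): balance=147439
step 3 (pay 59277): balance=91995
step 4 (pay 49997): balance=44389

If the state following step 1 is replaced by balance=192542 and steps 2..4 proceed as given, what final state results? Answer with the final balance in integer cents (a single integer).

state after step 1 := balance=192542
step 2 (pay 49578): balance=147970
step 3 (pay 59277): balance=92540
step 4 (pay 49997): balance=44949

44949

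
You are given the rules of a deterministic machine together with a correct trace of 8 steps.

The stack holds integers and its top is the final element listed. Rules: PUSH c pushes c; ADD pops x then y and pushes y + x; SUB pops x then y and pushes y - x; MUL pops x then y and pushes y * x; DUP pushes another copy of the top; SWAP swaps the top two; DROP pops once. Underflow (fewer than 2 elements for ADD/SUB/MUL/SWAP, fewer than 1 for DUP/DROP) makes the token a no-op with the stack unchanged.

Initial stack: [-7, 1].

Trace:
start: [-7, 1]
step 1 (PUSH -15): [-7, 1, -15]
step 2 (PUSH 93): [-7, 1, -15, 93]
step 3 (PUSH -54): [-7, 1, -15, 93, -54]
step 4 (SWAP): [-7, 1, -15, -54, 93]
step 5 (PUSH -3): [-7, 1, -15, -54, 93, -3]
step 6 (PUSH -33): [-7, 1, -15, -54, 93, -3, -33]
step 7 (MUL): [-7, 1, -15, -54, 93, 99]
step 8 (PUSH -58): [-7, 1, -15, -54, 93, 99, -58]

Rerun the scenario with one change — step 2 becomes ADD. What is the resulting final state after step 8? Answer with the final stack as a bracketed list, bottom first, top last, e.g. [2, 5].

[-7, -54, -14, 99, -58]

(re-executing from step 2 with the substitution; state before step 2: [-7, 1, -15])
step 2 (ADD): [-7, -14]
step 3 (PUSH -54): [-7, -14, -54]
step 4 (SWAP): [-7, -54, -14]
step 5 (PUSH -3): [-7, -54, -14, -3]
step 6 (PUSH -33): [-7, -54, -14, -3, -33]
step 7 (MUL): [-7, -54, -14, 99]
step 8 (PUSH -58): [-7, -54, -14, 99, -58]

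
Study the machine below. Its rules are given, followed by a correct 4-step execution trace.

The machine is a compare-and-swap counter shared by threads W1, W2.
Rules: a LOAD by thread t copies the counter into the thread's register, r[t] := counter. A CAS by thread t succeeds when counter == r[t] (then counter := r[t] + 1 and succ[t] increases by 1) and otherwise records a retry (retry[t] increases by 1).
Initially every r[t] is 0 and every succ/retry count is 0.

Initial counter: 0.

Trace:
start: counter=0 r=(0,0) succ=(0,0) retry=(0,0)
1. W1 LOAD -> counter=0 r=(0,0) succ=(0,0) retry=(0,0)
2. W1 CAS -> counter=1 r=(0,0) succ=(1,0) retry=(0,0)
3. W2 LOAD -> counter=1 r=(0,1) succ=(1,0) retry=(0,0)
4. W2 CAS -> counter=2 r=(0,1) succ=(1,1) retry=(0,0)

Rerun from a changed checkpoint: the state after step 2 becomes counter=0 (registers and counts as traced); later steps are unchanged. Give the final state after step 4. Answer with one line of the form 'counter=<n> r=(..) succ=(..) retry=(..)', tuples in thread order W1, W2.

state after step 2 := counter=0 r=(0,0) succ=(1,0) retry=(0,0)
3. W2 LOAD -> counter=0 r=(0,0) succ=(1,0) retry=(0,0)
4. W2 CAS -> counter=1 r=(0,0) succ=(1,1) retry=(0,0)

counter=1 r=(0,0) succ=(1,1) retry=(0,0)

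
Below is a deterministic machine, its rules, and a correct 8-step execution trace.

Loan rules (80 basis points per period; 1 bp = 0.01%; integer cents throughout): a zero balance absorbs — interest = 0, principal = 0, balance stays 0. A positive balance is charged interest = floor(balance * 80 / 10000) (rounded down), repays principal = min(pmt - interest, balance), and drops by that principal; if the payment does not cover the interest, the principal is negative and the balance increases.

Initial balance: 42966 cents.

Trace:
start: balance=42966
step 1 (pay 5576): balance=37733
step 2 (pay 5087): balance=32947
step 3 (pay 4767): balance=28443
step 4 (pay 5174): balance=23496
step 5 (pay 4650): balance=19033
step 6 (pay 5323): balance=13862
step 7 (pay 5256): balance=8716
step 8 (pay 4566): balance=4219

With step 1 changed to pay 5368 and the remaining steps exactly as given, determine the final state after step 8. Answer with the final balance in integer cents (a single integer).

4440

(re-executing from step 1 with the substitution; state before step 1: balance=42966)
step 1 (pay 5368): balance=37941
step 2 (pay 5087): balance=33157
step 3 (pay 4767): balance=28655
step 4 (pay 5174): balance=23710
step 5 (pay 4650): balance=19249
step 6 (pay 5323): balance=14079
step 7 (pay 5256): balance=8935
step 8 (pay 4566): balance=4440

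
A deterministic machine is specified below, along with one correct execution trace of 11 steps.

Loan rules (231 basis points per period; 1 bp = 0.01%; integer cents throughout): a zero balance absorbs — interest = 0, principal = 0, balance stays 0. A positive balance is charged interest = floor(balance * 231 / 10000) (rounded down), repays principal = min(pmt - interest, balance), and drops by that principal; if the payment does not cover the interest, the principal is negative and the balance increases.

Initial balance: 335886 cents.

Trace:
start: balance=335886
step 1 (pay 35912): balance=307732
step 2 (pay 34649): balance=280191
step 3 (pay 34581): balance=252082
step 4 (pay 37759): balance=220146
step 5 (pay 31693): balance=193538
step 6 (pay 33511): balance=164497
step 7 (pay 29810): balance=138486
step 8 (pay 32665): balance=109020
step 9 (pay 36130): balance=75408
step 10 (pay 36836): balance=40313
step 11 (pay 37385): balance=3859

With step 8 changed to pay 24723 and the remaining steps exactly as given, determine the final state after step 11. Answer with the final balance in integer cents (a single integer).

(re-executing from step 8 with the substitution; state before step 8: balance=138486)
step 8 (pay 24723): balance=116962
step 9 (pay 36130): balance=83533
step 10 (pay 36836): balance=48626
step 11 (pay 37385): balance=12364

12364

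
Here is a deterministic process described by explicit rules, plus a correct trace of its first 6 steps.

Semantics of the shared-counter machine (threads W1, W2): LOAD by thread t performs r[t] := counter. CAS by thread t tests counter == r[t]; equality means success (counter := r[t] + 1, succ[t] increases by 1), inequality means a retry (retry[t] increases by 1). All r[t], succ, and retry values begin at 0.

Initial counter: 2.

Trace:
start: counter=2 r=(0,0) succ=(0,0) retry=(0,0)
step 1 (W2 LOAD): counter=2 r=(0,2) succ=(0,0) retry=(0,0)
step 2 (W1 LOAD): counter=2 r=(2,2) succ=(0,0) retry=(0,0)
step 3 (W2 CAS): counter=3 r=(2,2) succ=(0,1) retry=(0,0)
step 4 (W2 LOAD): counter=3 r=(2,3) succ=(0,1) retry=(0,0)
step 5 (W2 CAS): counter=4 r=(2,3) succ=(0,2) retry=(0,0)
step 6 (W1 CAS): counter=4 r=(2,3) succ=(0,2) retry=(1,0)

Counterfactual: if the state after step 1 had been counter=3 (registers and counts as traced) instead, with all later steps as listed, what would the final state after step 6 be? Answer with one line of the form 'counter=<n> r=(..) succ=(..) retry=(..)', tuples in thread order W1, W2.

counter=4 r=(3,3) succ=(0,1) retry=(1,1)

state after step 1 := counter=3 r=(0,2) succ=(0,0) retry=(0,0)
step 2 (W1 LOAD): counter=3 r=(3,2) succ=(0,0) retry=(0,0)
step 3 (W2 CAS): counter=3 r=(3,2) succ=(0,0) retry=(0,1)
step 4 (W2 LOAD): counter=3 r=(3,3) succ=(0,0) retry=(0,1)
step 5 (W2 CAS): counter=4 r=(3,3) succ=(0,1) retry=(0,1)
step 6 (W1 CAS): counter=4 r=(3,3) succ=(0,1) retry=(1,1)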